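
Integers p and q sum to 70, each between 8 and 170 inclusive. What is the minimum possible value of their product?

496

Since p + q is fixed, pushing one of them to its bound minimizes the product.
At the endpoint p = 8, q = 70 − 8 = 62, so pq = 8 × 62 = 496.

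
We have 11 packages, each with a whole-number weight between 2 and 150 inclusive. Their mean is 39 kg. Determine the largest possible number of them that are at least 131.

3

The total is 11 × 39 = 429.
If k of the values are ≥ 131, the total is ≥ 131k + 2(11 − k).
Setting 131k + 2(11 − k) ≤ 429 gives 129k ≤ 407, so k ≤ 3.
k = 3 is achieved by 3 values at 131 and 8 at 2, total 409; add 20 to one value (staying below 131) to reach 429.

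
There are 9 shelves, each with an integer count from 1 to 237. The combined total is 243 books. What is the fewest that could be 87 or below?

Let j be the number exceeding 87. Then the total is ≥ 88·j + 1·(9 − j) = 9 + 87j.
So 87j ≤ 234 and j ≤ 2; hence at least 9 − 2 = 7 are ≤ 87.
Exactly 7 works: 7 values at 1 and 2 at 88 total 183; raise one of the low values by 60 (still ≤ 87) to hit 243.

7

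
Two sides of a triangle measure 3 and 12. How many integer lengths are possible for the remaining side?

The triangle inequality gives |3 − 12| < c < 3 + 12, i.e. 9 < c < 15.
So c can be any integer from 10 to 14: 5 values.

5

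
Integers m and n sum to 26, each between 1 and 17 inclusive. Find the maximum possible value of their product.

With m + n fixed, mn peaks when the two are closest together.
Taking m = 13 and n = 13 (both in [1, 17]) gives mn = 169.

169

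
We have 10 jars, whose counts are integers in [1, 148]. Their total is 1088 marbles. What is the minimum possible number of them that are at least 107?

If only k of them are at least 107, the other 10 − k are at most 106, so the total is at most k·148 + (10 − k)·106.
This must reach 1088, so k·148 + (10 − k)·106 ≥ 1088, giving k ≥ 1.
Exactly 1 works: 1 value at 148 and 9 at 106 total 1102; lower one of the high values by 14 (still ≥ 107) to hit 1088.

1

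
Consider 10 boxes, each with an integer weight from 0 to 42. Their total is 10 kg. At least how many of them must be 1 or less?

If only k of them are at most 1, the other 10 − k are at least 2, so the total is at least (10 − k)·2 + k·0.
This is ≤ 10, so (10 − k)·2 + 0k ≤ 10, which gives k ≥ 5.
Exactly 5 works: 5 values at 0 and 5 at 2 total 10.

5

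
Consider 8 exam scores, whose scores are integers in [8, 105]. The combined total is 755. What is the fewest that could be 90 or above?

3

Each value short of 90 is at most 89, costing at least 105 − 89 = 16 against the maximum total of 840.
We can afford to lose at most 840 − 755 = 85, so at most ⌊85/16⌋ = 5 fall short, and at least 3 are ≥ 90.
Exactly 3 works: 3 values at 105 and 5 at 89 total 760; lower one of the high values by 5 (still ≥ 90) to hit 755.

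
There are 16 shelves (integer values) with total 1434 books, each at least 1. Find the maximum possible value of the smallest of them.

89

If every one of the 16 were at least 90, the total would be at least 16 × 90 = 1440 > 1434.
Achievable: 6 of them at 89 and 10 at 90 total 1434.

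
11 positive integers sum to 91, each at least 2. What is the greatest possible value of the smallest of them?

The average is 91/11 < 9, so some value is ≤ 8.
Achievable: 8 of them at 8 and 3 at 9 total 91.

8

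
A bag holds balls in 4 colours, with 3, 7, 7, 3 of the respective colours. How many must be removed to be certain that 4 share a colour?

13

In the worst case you take as many as possible of each colour without reaching 4: 3 + 3 + 3 + 3 = 12.
The next one must give 4 of some colour, so 12 + 1 = 13.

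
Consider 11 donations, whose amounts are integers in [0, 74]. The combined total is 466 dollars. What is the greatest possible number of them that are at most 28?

Suppose k of them are at most 28. Those contribute at most 28 each and the rest at most 74 each.
So the total is at most 28k + 74(11 − k) = 814 − 46k. This must still be ≥ 466, so k ≤ 7.
k = 7 is achieved by 7 values at 28 and 4 at 74, total 492; lower one of the 74's by 26 (still > 28) to reach 466.

7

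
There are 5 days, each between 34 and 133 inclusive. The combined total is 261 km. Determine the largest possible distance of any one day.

125

To make one day as large as possible, make the other 4 as small as possible.
The other 4 contribute at least 4 × 34 = 136, leaving at most 261 − 136 = 125.
Since 125 ≤ 133, this is achievable: one at 125 and 4 at 34.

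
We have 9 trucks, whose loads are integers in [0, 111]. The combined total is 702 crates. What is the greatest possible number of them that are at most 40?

4

Suppose k of them are at most 40. Those contribute at most 40 each and the rest at most 111 each.
So the total is at most 40k + 111(9 − k) = 999 − 71k. This must still be ≥ 702, so k ≤ 4.
k = 4 is achieved by 4 values at 40 and 5 at 111, total 715; lower one of the 111's by 13 (still > 40) to reach 702.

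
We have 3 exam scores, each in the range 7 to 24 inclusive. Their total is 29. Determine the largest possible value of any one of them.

15

Maximizing one value means minimizing the remaining 2.
The other 2 contribute at least 2 × 7 = 14, leaving at most 29 − 14 = 15.
Since 15 ≤ 24, this is achievable: one at 15 and 2 at 7.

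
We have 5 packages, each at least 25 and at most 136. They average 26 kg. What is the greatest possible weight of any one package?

Maximizing one value means minimizing the remaining 4.
The total is 5 × 26 = 130.
The other 4 contribute at least 4 × 25 = 100, leaving at most 130 − 100 = 30.
Since 30 ≤ 136, this is achievable: one at 30 and 4 at 25.

30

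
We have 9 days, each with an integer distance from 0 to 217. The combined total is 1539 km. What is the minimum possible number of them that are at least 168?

If only k of them are at least 168, the other 9 − k are at most 167, so the total is at most k·217 + (9 − k)·167.
This must reach 1539, so k·217 + (9 − k)·167 ≥ 1539, giving k ≥ 1.
Exactly 1 works: 1 value at 217 and 8 at 167 total 1553; lower one of the high values by 14 (still ≥ 168) to hit 1539.

1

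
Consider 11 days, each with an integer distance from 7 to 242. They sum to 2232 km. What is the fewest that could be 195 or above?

3

Suppose at most 11 − j of them reach 195; then j values are ≤ 194 and the rest ≤ 242.
The total is then ≤ 194·j + 242·(11 − j) = 2662 − 48j. For this to be ≥ 2232 we need j ≤ 8, so at least 11 − 8 = 3 must reach 195.
Exactly 3 works: 3 values at 242 and 8 at 194 total 2278; lower one of the high values by 46 (still ≥ 195) to hit 2232.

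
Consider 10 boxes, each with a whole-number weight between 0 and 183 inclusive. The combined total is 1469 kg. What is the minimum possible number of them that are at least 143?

Each value short of 143 is at most 142, costing at least 183 − 142 = 41 against the maximum total of 1830.
We can afford to lose at most 1830 − 1469 = 361, so at most ⌊361/41⌋ = 8 fall short, and at least 2 are ≥ 143.
Exactly 2 works: 2 values at 183 and 8 at 142 total 1502; lower one of the high values by 33 (still ≥ 143) to hit 1469.

2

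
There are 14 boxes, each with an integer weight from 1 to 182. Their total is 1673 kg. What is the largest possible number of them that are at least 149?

11

With k values at 149 or above and the rest at least 1, the sum is at least 14 + 148k.
Since the sum is 1673, we need 148k ≤ 1659, i.e. k ≤ 11.
k = 11 is achieved by 11 values at 149 and 3 at 1, total 1642; add 31 to one value (staying below 149) to reach 1673.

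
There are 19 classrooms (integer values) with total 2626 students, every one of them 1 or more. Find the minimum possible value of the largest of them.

The average is 2626/19 > 138, so not all 19 can be 138 or less; the largest is ≥ 139.
Taking 15 copies of 138 and 4 copies of 139 gives exactly 2626, so 139 is attained.

139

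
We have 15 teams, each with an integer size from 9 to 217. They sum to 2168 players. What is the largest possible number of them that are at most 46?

6

Each value at 46 or below falls at least 217 − 46 = 171 short of the ceiling 217.
The ceiling total is 15 × 217 = 3255, and we need 2168, so at most ⌊(3255 − 2168)/171⌋ = 6 can be that low.
k = 6 is achieved by 6 values at 46 and 9 at 217, total 2229; lower one of the 217's by 61 (still > 46) to reach 2168.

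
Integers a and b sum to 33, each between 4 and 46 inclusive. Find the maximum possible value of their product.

For a fixed sum, the product ab is largest when a and b are as close as possible.
Taking a = 16 and b = 17 (both in [4, 46]) gives ab = 272.

272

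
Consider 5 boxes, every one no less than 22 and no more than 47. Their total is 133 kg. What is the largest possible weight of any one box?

45

To make one box as large as possible, make the other 4 as small as possible.
The other 4 contribute at least 4 × 22 = 88, leaving at most 133 − 88 = 45.
Since 45 ≤ 47, this is achievable: one at 45 and 4 at 22.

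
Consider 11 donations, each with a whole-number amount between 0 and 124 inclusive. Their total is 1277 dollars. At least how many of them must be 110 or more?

6

If only k of them are at least 110, the other 11 − k are at most 109, so the total is at most k·124 + (11 − k)·109.
This must reach 1277, so k·124 + (11 − k)·109 ≥ 1277, giving k ≥ 6.
Exactly 6 works: 6 values at 124 and 5 at 109 total 1289; lower one of the high values by 12 (still ≥ 110) to hit 1277.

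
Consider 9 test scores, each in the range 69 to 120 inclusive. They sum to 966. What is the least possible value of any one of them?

69

To make one score as small as possible, make the other 8 as large as possible.
The other 8 can take up 8 × 120 = 960 ≥ 966 − 69, so one score can sit at its floor of 69.
Achievable: one at 69 and the other 8 totalling 897, which fits since 8 × 69 ≤ 897 ≤ 8 × 120.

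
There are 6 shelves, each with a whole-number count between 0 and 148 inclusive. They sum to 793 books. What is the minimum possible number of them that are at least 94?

5

Suppose at most 6 − j of them reach 94; then j values are ≤ 93 and the rest ≤ 148.
The total is then ≤ 93·j + 148·(6 − j) = 888 − 55j. For this to be ≥ 793 we need j ≤ 1, so at least 6 − 1 = 5 must reach 94.
Exactly 5 works: 5 values at 148 and 1 at 93 total 833; lower one of the high values by 40 (still ≥ 94) to hit 793.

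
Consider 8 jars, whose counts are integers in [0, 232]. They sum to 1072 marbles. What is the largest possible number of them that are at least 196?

Suppose k of them are at least 196. Those contribute at least 196 each and the other 8 − k at least 0 each.
So the total is at least 196k + 0(8 − k) = 0 + 196k. This must be ≤ 1072, giving k ≤ 5.
k = 5 is achieved by 5 values at 196 and 3 at 0, total 980; add 92 to one value (staying below 196) to reach 1072.

5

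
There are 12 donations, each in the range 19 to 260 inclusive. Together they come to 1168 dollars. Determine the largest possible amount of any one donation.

260

Maximizing one value means minimizing the remaining 11.
The other 11 contribute at least 11 × 19 = 209, leaving at most 1168 − 209 = 959.
But each donation is capped at 260, so the maximum is 260.
Achievable: one at 260 and the other 11 totalling 908, which fits since 11 × 19 ≤ 908 ≤ 11 × 260.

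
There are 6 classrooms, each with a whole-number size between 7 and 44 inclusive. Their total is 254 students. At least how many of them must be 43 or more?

1

If only k of them are at least 43, the other 6 − k are at most 42, so the total is at most k·44 + (6 − k)·42.
This must reach 254, so k·44 + (6 − k)·42 ≥ 254, giving k ≥ 1.
Exactly 1 works: 1 value at 44 and 5 at 42 total 254.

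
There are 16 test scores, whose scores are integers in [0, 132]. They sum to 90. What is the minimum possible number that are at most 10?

Each value above 10 is at least 11, contributing at least 11 − 0 = 11 above the floor 0.
The sum exceeds the floor total 0 by 90, so at most ⌊90/11⌋ = 8 exceed 10, and at least 8 are ≤ 10.
Exactly 8 works: 8 values at 0 and 8 at 11 total 88; raise one of the low values by 2 (still ≤ 10) to hit 90.

8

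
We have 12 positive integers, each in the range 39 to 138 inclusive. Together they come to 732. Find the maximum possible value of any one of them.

Maximizing one value means minimizing the remaining 11.
The other 11 contribute at least 11 × 39 = 429, leaving at most 732 − 429 = 303.
But each integer is capped at 138, so the maximum is 138.
Achievable: one at 138 and the other 11 totalling 594, which fits since 11 × 39 ≤ 594 ≤ 11 × 138.

138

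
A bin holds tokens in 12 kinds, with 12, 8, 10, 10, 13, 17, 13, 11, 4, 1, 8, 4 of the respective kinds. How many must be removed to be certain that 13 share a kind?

105

In the worst case you take as many as possible of each kind without reaching 13: 12 + 8 + 10 + 10 + 12 + 12 + 12 + 11 + 4 + 1 + 8 + 4 = 104.
The next one must give 13 of some kind, so 104 + 1 = 105.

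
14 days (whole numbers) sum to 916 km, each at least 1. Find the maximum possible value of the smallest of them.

65

If every one of the 14 were at least 66, the total would be at least 14 × 66 = 924 > 916.
Taking 8 copies of 65 and 6 copies of 66 gives exactly 916, so 65 is attained.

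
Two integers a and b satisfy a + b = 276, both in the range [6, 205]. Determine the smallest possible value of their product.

14555

ab = a(276 − a) is concave in a, so over [71, 205] it is minimized at an endpoint.
At the endpoint a = 71, b = 276 − 71 = 205, so ab = 71 × 205 = 14555.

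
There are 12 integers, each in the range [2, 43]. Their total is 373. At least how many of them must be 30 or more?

Each value short of 30 is at most 29, costing at least 43 − 29 = 14 against the maximum total of 516.
We can afford to lose at most 516 − 373 = 143, so at most ⌊143/14⌋ = 10 fall short, and at least 2 are ≥ 30.
Exactly 2 works: 2 values at 43 and 10 at 29 total 376; lower one of the high values by 3 (still ≥ 30) to hit 373.

2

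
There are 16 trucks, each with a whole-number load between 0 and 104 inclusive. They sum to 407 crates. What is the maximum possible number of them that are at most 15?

Suppose k of them are at most 15. Those contribute at most 15 each and the rest at most 104 each.
So the total is at most 15k + 104(16 − k) = 1664 − 89k. This must still be ≥ 407, so k ≤ 14.
k = 14 is achieved by 14 values at 15 and 2 at 104, total 418; lower one of the 104's by 11 (still > 15) to reach 407.

14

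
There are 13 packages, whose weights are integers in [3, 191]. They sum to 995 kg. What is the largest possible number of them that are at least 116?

Suppose k of them are at least 116. Those contribute at least 116 each and the other 13 − k at least 3 each.
So the total is at least 116k + 3(13 − k) = 39 + 113k. This must be ≤ 995, giving k ≤ 8.
k = 8 is achieved by 8 values at 116 and 5 at 3, total 943; add 52 to one value (staying below 116) to reach 995.

8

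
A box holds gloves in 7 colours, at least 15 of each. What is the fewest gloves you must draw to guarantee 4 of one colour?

22

You could draw 3 of every colour without reaching 4 of any — 21 in all.
One more forces 4 of some colour, so 21 + 1 = 22.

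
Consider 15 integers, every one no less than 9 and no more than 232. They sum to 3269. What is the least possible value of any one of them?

21

Minimizing one value means maximizing the remaining 14.
The other 14 contribute at most 14 × 232 = 3248, leaving at least 3269 − 3248 = 21.
Since 21 ≥ 9, this is achievable: one at 21 and 14 at 232.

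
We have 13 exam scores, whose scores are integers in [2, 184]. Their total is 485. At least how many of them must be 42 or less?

If only k of them are at most 42, the other 13 − k are at least 43, so the total is at least (13 − k)·43 + k·2.
This is ≤ 485, so (13 − k)·43 + 2k ≤ 485, which gives k ≥ 2.
Exactly 2 works: 2 values at 2 and 11 at 43 total 477; raise one of the low values by 8 (still ≤ 42) to hit 485.

2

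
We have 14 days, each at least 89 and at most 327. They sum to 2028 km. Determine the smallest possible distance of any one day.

Minimizing one value means maximizing the remaining 13.
The other 13 can take up 13 × 327 = 4251 ≥ 2028 − 89, so one day can sit at its floor of 89.
Achievable: one at 89 and the other 13 totalling 1939, which fits since 13 × 89 ≤ 1939 ≤ 13 × 327.

89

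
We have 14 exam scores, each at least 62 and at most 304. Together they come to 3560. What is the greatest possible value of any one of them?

To make one score as large as possible, make the other 13 as small as possible.
The other 13 contribute at least 13 × 62 = 806, leaving at most 3560 − 806 = 2754.
But each score is capped at 304, so the maximum is 304.
Achievable: one at 304 and the other 13 totalling 3256, which fits since 13 × 62 ≤ 3256 ≤ 13 × 304.

304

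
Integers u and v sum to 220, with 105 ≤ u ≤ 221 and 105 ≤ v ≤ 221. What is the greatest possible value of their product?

With u + v fixed, uv peaks when the two are closest together.
Taking u = 110 and v = 110 (both in [105, 221]) gives uv = 12100.

12100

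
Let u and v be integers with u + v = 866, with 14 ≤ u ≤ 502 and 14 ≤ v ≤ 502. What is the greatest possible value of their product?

187489

For a fixed sum, the product uv is largest when u and v are as close as possible.
Taking u = 433 and v = 433 (both in [14, 502]) gives uv = 187489.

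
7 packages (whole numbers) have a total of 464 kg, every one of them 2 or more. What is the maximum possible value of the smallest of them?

66

If every one of the 7 were at least 67, the total would be at least 7 × 67 = 469 > 464.
Taking 5 copies of 66 and 2 copies of 67 gives exactly 464, so 66 is attained.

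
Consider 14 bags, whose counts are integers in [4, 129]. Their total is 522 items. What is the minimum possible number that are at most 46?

4

If only k of them are at most 46, the other 14 − k are at least 47, so the total is at least (14 − k)·47 + k·4.
This is ≤ 522, so (14 − k)·47 + 4k ≤ 522, which gives k ≥ 4.
Exactly 4 works: 4 values at 4 and 10 at 47 total 486; raise one of the low values by 36 (still ≤ 46) to hit 522.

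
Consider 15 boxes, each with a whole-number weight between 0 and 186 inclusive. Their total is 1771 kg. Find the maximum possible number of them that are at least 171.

Suppose k of them are at least 171. Those contribute at least 171 each and the other 15 − k at least 0 each.
So the total is at least 171k + 0(15 − k) = 0 + 171k. This must be ≤ 1771, giving k ≤ 10.
k = 10 is achieved by 10 values at 171 and 5 at 0, total 1710; add 61 to one value (staying below 171) to reach 1771.

10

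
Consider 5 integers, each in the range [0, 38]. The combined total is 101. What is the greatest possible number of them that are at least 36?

Suppose k of them are at least 36. Those contribute at least 36 each and the other 5 − k at least 0 each.
So the total is at least 36k + 0(5 − k) = 0 + 36k. This must be ≤ 101, giving k ≤ 2.
k = 2 is achieved by 2 values at 36 and 3 at 0, total 72; add 29 to one value (staying below 36) to reach 101.

2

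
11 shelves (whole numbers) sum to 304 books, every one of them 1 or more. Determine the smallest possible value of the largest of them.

28

The average is 304/11 > 27, so not all 11 can be 27 or less; the largest is ≥ 28.
Equality holds with 7 values of 28 and 4 values of 27.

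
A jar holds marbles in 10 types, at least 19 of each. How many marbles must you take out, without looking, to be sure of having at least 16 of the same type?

In the worst case you draw 15 of each of the 10 types: 10 × 15 = 150.
One more forces 16 of some type, so 150 + 1 = 151.

151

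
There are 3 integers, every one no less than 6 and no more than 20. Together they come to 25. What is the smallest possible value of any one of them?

6

To make one integer as small as possible, make the other 2 as large as possible.
The other 2 can take up 2 × 20 = 40 ≥ 25 − 6, so one integer can sit at its floor of 6.
Achievable: one at 6 and the other 2 totalling 19, which fits since 2 × 6 ≤ 19 ≤ 2 × 20.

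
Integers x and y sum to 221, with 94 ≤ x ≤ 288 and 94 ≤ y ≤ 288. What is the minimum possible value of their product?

xy = x(221 − x) is concave in x, so over [94, 127] it is minimized at an endpoint.
At the endpoint x = 94, y = 221 − 94 = 127, so xy = 94 × 127 = 11938.

11938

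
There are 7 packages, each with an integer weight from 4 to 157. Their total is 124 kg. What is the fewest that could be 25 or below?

3

If only k of them are at most 25, the other 7 − k are at least 26, so the total is at least (7 − k)·26 + k·4.
This is ≤ 124, so (7 − k)·26 + 4k ≤ 124, which gives k ≥ 3.
Exactly 3 works: 3 values at 4 and 4 at 26 total 116; raise one of the low values by 8 (still ≤ 25) to hit 124.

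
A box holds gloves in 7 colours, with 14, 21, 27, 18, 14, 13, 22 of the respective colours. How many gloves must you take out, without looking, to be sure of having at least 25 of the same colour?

In the worst case you take as many as possible of each colour without reaching 25: 14 + 21 + 24 + 18 + 14 + 13 + 22 = 126.
The next one must give 25 of some colour, so 126 + 1 = 127.

127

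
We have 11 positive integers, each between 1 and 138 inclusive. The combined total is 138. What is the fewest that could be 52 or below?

9

Let j be the number exceeding 52. Then the total is ≥ 53·j + 1·(11 − j) = 11 + 52j.
So 52j ≤ 127 and j ≤ 2; hence at least 11 − 2 = 9 are ≤ 52.
Exactly 9 works: 9 values at 1 and 2 at 53 total 115; raise one of the low values by 23 (still ≤ 52) to hit 138.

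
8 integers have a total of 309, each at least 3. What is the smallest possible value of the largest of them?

39

The average is 309/8 > 38, so not all 8 can be 38 or less; the largest is ≥ 39.
Taking 3 copies of 38 and 5 copies of 39 gives exactly 309, so 39 is attained.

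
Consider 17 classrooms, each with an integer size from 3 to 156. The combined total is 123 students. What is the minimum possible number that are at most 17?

13

Let j be the number exceeding 17. Then the total is ≥ 18·j + 3·(17 − j) = 51 + 15j.
So 15j ≤ 72 and j ≤ 4; hence at least 17 − 4 = 13 are ≤ 17.
Exactly 13 works: 13 values at 3 and 4 at 18 total 111; raise one of the low values by 12 (still ≤ 17) to hit 123.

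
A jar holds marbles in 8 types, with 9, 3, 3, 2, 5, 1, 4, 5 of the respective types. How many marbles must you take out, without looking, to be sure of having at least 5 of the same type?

In the worst case you take as many as possible of each type without reaching 5: 4 + 3 + 3 + 2 + 4 + 1 + 4 + 4 = 25.
The next one must give 5 of some type, so 25 + 1 = 26.

26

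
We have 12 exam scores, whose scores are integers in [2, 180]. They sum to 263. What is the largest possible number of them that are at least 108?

With k values at 108 or above and the rest at least 2, the sum is at least 24 + 106k.
Since the sum is 263, we need 106k ≤ 239, i.e. k ≤ 2.
k = 2 is achieved by 2 values at 108 and 10 at 2, total 236; add 27 to one value (staying below 108) to reach 263.

2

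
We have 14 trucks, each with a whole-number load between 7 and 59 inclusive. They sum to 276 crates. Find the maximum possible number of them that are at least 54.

3

With k values at 54 or above and the rest at least 7, the sum is at least 98 + 47k.
Since the sum is 276, we need 47k ≤ 178, i.e. k ≤ 3.
k = 3 is achieved by 3 values at 54 and 11 at 7, total 239; add 37 to one value (staying below 54) to reach 276.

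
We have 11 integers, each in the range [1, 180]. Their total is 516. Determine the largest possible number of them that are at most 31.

9

Suppose k of them are at most 31. Those contribute at most 31 each and the rest at most 180 each.
So the total is at most 31k + 180(11 − k) = 1980 − 149k. This must still be ≥ 516, so k ≤ 9.
k = 9 is achieved by 9 values at 31 and 2 at 180, total 639; lower one of the 180's by 123 (still > 31) to reach 516.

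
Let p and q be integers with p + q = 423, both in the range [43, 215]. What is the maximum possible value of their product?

With p + q fixed, pq peaks when the two are closest together.
Taking p = 211 and q = 212 (both in [43, 215]) gives pq = 44732.

44732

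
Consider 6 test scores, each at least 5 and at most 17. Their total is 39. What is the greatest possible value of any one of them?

14

Maximizing one value means minimizing the remaining 5.
The other 5 contribute at least 5 × 5 = 25, leaving at most 39 − 25 = 14.
Since 14 ≤ 17, this is achievable: one at 14 and 5 at 5.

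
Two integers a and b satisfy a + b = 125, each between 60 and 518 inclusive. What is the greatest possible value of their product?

For a fixed sum, the product ab is largest when a and b are as close as possible.
Taking a = 62 and b = 63 (both in [60, 518]) gives ab = 3906.

3906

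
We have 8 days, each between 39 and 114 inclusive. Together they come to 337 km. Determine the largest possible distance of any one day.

To make one day as large as possible, make the other 7 as small as possible.
The other 7 contribute at least 7 × 39 = 273, leaving at most 337 − 273 = 64.
Since 64 ≤ 114, this is achievable: one at 64 and 7 at 39.

64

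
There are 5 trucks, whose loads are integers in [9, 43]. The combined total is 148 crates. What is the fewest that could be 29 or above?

Each value short of 29 is at most 28, costing at least 43 − 28 = 15 against the maximum total of 215.
We can afford to lose at most 215 − 148 = 67, so at most ⌊67/15⌋ = 4 fall short, and at least 1 are ≥ 29.
Exactly 1 works: 1 value at 43 and 4 at 28 total 155; lower one of the high values by 7 (still ≥ 29) to hit 148.

1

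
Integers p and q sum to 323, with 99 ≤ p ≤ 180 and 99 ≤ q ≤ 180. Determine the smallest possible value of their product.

25740

pq = p(323 − p) is concave in p, so over [143, 180] it is minimized at an endpoint.
The extreme feasible split is p = 143, q = 180, giving pq = 25740.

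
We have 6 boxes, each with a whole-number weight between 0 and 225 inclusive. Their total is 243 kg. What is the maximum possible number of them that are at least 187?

Suppose k of them are at least 187. Those contribute at least 187 each and the other 6 − k at least 0 each.
So the total is at least 187k + 0(6 − k) = 0 + 187k. This must be ≤ 243, giving k ≤ 1.
k = 1 is achieved by 1 value at 187 and 5 at 0, total 187; add 56 to one value (staying below 187) to reach 243.

1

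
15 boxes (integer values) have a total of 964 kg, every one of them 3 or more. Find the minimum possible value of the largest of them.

Some value must be at least ⌈964/15⌉ = 65, since 15 × 64 = 960 < 964.
Taking 11 copies of 64 and 4 copies of 65 gives exactly 964, so 65 is attained.

65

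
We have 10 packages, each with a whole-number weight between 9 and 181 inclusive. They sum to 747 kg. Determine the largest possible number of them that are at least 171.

With k values at 171 or above and the rest at least 9, the sum is at least 90 + 162k.
Since the sum is 747, we need 162k ≤ 657, i.e. k ≤ 4.
k = 4 is achieved by 4 values at 171 and 6 at 9, total 738; add 9 to one value (staying below 171) to reach 747.

4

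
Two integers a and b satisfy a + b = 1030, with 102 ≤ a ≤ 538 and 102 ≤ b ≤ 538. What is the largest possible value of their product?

With a + b fixed, ab peaks when the two are closest together.
Taking a = 515 and b = 515 (both in [102, 538]) gives ab = 265225.

265225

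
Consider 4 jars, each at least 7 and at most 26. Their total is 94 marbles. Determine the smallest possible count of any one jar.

16

Minimizing one value means maximizing the remaining 3.
The other 3 contribute at most 3 × 26 = 78, leaving at least 94 − 78 = 16.
Since 16 ≥ 7, this is achievable: one at 16 and 3 at 26.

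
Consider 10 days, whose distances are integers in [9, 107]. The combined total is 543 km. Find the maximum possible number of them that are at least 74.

If k of the values are ≥ 74, the total is ≥ 74k + 9(10 − k).
Setting 74k + 9(10 − k) ≤ 543 gives 65k ≤ 453, so k ≤ 6.
k = 6 is achieved by 6 values at 74 and 4 at 9, total 480; add 63 to one value (staying below 74) to reach 543.

6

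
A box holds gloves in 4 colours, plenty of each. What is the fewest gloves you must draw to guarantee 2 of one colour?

5

You could draw 1 of every colour without reaching 2 of any — 4 in all.
One more forces 2 of some colour, so 4 + 1 = 5.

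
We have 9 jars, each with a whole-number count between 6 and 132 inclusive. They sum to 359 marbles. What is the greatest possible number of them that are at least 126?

If k of the values are ≥ 126, the total is ≥ 126k + 6(9 − k).
Setting 126k + 6(9 − k) ≤ 359 gives 120k ≤ 305, so k ≤ 2.
k = 2 is achieved by 2 values at 126 and 7 at 6, total 294; add 65 to one value (staying below 126) to reach 359.

2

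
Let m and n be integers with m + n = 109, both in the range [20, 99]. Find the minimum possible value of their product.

1780

mn = m(109 − m) is concave in m, so over [20, 89] it is minimized at an endpoint.
The extreme feasible split is m = 20, n = 89, giving mn = 1780.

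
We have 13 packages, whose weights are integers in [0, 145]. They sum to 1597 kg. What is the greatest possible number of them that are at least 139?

With k values at 139 or above and the rest at least 0, the sum is at least 0 + 139k.
Since the sum is 1597, we need 139k ≤ 1597, i.e. k ≤ 11.
k = 11 is achieved by 11 values at 139 and 2 at 0, total 1529; add 68 to one value (staying below 139) to reach 1597.

11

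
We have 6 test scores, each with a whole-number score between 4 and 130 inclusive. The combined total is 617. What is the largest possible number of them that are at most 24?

1

Each value at 24 or below falls at least 130 − 24 = 106 short of the ceiling 130.
The ceiling total is 6 × 130 = 780, and we need 617, so at most ⌊(780 − 617)/106⌋ = 1 can be that low.
k = 1 is achieved by 1 value at 24 and 5 at 130, total 674; lower one of the 130's by 57 (still > 24) to reach 617.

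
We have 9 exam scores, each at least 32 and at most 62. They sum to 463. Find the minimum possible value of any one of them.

To make one score as small as possible, make the other 8 as large as possible.
The other 8 can take up 8 × 62 = 496 ≥ 463 − 32, so one score can sit at its floor of 32.
Achievable: one at 32 and the other 8 totalling 431, which fits since 8 × 32 ≤ 431 ≤ 8 × 62.

32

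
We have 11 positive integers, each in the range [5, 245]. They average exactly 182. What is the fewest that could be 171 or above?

The total is 11 × 182 = 2002.
If only k of them are at least 171, the other 11 − k are at most 170, so the total is at most k·245 + (11 − k)·170.
This must reach 2002, so k·245 + (11 − k)·170 ≥ 2002, giving k ≥ 2.
Exactly 2 works: 2 values at 245 and 9 at 170 total 2020; lower one of the high values by 18 (still ≥ 171) to hit 2002.

2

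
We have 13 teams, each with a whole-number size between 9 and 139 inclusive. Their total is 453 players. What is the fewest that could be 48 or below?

Let j be the number exceeding 48. Then the total is ≥ 49·j + 9·(13 − j) = 117 + 40j.
So 40j ≤ 336 and j ≤ 8; hence at least 13 − 8 = 5 are ≤ 48.
Exactly 5 works: 5 values at 9 and 8 at 49 total 437; raise one of the low values by 16 (still ≤ 48) to hit 453.

5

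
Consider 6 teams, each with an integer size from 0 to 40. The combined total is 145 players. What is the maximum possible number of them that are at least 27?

With k values at 27 or above and the rest at least 0, the sum is at least 0 + 27k.
Since the sum is 145, we need 27k ≤ 145, i.e. k ≤ 5.
k = 5 is achieved by 5 values at 27 and 1 at 0, total 135; add 10 to one value (staying below 27) to reach 145.

5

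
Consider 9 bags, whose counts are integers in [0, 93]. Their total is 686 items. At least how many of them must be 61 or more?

Suppose at most 9 − j of them reach 61; then j values are ≤ 60 and the rest ≤ 93.
The total is then ≤ 60·j + 93·(9 − j) = 837 − 33j. For this to be ≥ 686 we need j ≤ 4, so at least 9 − 4 = 5 must reach 61.
Exactly 5 works: 5 values at 93 and 4 at 60 total 705; lower one of the high values by 19 (still ≥ 61) to hit 686.

5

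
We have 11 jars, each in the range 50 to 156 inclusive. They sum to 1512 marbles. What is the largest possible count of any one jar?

Maximizing one value means minimizing the remaining 10.
The other 10 contribute at least 10 × 50 = 500, leaving at most 1512 − 500 = 1012.
But each jar is capped at 156, so the maximum is 156.
Achievable: one at 156 and the other 10 totalling 1356, which fits since 10 × 50 ≤ 1356 ≤ 10 × 156.

156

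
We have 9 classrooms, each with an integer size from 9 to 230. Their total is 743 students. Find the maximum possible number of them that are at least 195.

Suppose k of them are at least 195. Those contribute at least 195 each and the other 9 − k at least 9 each.
So the total is at least 195k + 9(9 − k) = 81 + 186k. This must be ≤ 743, giving k ≤ 3.
k = 3 is achieved by 3 values at 195 and 6 at 9, total 639; add 104 to one value (staying below 195) to reach 743.

3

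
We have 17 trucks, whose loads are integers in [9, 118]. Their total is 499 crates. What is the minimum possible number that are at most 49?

9

If only k of them are at most 49, the other 17 − k are at least 50, so the total is at least (17 − k)·50 + k·9.
This is ≤ 499, so (17 − k)·50 + 9k ≤ 499, which gives k ≥ 9.
Exactly 9 works: 9 values at 9 and 8 at 50 total 481; raise one of the low values by 18 (still ≤ 49) to hit 499.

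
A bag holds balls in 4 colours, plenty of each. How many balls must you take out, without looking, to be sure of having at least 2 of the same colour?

In the worst case you draw 1 of each of the 4 colours: 4 × 1 = 4.
One more forces 2 of some colour, so 4 + 1 = 5.

5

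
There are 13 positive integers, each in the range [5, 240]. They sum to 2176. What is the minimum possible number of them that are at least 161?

2

If only k of them are at least 161, the other 13 − k are at most 160, so the total is at most k·240 + (13 − k)·160.
This must reach 2176, so k·240 + (13 − k)·160 ≥ 2176, giving k ≥ 2.
Exactly 2 works: 2 values at 240 and 11 at 160 total 2240; lower one of the high values by 64 (still ≥ 161) to hit 2176.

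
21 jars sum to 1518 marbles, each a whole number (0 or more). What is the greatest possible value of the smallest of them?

The 21 values sum to 1518, so their minimum is at most ⌊1518/21⌋ = 72.
Achievable: 15 of them at 72 and 6 at 73 total 1518.

72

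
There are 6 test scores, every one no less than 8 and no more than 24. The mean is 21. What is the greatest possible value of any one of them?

24

To make one score as large as possible, make the other 5 as small as possible.
The total is 6 × 21 = 126.
The other 5 contribute at least 5 × 8 = 40, leaving at most 126 − 40 = 86.
But each score is capped at 24, so the maximum is 24.
Achievable: one at 24 and the other 5 totalling 102, which fits since 5 × 8 ≤ 102 ≤ 5 × 24.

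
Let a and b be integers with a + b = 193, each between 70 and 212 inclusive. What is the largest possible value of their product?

9312

ab = a(193 − a) is maximized when a is as near 193/2 as the bounds allow.
Taking a = 96 and b = 97 (both in [70, 212]) gives ab = 9312.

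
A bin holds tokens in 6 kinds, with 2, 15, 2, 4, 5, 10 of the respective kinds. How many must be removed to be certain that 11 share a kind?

34

In the worst case you take as many as possible of each kind without reaching 11: 2 + 10 + 2 + 4 + 5 + 10 = 33.
The next one must give 11 of some kind, so 33 + 1 = 34.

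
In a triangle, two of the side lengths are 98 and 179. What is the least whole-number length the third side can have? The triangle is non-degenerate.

82

The third side must exceed |98 − 179| = 81.
The smallest integer above 81 is 82.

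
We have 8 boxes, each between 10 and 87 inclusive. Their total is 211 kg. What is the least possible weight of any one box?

10

Minimizing one value means maximizing the remaining 7.
The other 7 can take up 7 × 87 = 609 ≥ 211 − 10, so one box can sit at its floor of 10.
Achievable: one at 10 and the other 7 totalling 201, which fits since 7 × 10 ≤ 201 ≤ 7 × 87.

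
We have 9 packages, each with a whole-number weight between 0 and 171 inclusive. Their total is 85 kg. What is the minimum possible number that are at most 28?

7

If only k of them are at most 28, the other 9 − k are at least 29, so the total is at least (9 − k)·29 + k·0.
This is ≤ 85, so (9 − k)·29 + 0k ≤ 85, which gives k ≥ 7.
Exactly 7 works: 7 values at 0 and 2 at 29 total 58; raise one of the low values by 27 (still ≤ 28) to hit 85.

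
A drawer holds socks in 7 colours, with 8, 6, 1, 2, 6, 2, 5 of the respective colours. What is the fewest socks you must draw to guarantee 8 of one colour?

In the worst case you take as many as possible of each colour without reaching 8: 7 + 6 + 1 + 2 + 6 + 2 + 5 = 29.
The next one must give 8 of some colour, so 29 + 1 = 30.

30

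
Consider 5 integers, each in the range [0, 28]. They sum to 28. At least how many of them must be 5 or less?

Each value above 5 is at least 6, contributing at least 6 − 0 = 6 above the floor 0.
The sum exceeds the floor total 0 by 28, so at most ⌊28/6⌋ = 4 exceed 5, and at least 1 are ≤ 5.
Exactly 1 works: 1 value at 0 and 4 at 6 total 24; raise one of the low values by 4 (still ≤ 5) to hit 28.

1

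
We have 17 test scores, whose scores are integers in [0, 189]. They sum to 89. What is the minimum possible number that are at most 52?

16

Let j be the number exceeding 52. Then the total is ≥ 53·j + 0·(17 − j) = 0 + 53j.
So 53j ≤ 89 and j ≤ 1; hence at least 17 − 1 = 16 are ≤ 52.
Exactly 16 works: 16 values at 0 and 1 at 53 total 53; raise one of the low values by 36 (still ≤ 52) to hit 89.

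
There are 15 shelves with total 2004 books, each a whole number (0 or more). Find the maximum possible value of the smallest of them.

133

The average is 2004/15 < 134, so some value is ≤ 133.
Taking 6 copies of 133 and 9 copies of 134 gives exactly 2004, so 133 is attained.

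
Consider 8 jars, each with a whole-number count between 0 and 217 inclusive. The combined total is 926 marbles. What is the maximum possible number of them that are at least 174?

If k of the values are ≥ 174, the total is ≥ 174k + 0(8 − k).
Setting 174k + 0(8 − k) ≤ 926 gives 174k ≤ 926, so k ≤ 5.
k = 5 is achieved by 5 values at 174 and 3 at 0, total 870; add 56 to one value (staying below 174) to reach 926.

5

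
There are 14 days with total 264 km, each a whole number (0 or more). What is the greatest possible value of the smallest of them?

The average is 264/14 < 19, so some value is ≤ 18.
Equality holds with 2 values of 18 and 12 values of 19.

18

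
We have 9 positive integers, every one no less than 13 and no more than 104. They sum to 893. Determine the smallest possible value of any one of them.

61

To make one integer as small as possible, make the other 8 as large as possible.
The other 8 contribute at most 8 × 104 = 832, leaving at least 893 − 832 = 61.
Since 61 ≥ 13, this is achievable: one at 61 and 8 at 104.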